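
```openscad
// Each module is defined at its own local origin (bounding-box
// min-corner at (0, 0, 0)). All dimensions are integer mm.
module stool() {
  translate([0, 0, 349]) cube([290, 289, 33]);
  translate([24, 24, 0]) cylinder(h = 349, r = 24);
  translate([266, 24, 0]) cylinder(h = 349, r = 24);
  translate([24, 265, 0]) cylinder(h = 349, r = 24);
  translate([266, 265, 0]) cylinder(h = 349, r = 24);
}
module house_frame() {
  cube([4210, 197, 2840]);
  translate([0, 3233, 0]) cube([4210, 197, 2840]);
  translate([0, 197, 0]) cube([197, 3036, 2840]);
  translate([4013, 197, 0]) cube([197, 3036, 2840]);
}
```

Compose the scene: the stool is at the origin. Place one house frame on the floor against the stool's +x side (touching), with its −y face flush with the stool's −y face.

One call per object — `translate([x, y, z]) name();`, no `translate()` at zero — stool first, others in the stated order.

stool();
translate([290, 0, 0]) house_frame();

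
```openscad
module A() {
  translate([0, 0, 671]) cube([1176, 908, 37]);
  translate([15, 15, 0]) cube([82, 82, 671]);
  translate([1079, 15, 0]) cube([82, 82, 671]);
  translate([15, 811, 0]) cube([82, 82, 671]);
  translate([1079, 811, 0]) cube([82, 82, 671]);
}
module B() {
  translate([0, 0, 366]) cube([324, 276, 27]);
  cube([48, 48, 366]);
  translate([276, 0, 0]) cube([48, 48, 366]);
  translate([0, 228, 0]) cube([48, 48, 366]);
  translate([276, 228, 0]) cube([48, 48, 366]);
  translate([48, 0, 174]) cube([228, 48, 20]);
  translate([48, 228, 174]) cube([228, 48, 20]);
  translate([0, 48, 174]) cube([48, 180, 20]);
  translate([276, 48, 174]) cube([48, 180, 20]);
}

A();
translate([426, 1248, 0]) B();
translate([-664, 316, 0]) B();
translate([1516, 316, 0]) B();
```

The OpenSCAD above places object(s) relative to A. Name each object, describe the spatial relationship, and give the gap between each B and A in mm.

A is a table. B is a stool. Three stools sit around the table at the +y, −x, +x sides. The gap between each stool and the table is 340 mm.

Each stool's nearest face is 340 mm from the table's bounding box.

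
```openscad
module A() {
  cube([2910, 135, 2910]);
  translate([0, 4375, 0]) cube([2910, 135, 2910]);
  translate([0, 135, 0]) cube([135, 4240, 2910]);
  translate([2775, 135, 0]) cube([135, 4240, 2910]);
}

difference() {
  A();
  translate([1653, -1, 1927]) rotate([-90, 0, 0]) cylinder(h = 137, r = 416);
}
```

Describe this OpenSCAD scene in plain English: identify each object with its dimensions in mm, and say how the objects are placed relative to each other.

A is the wall frame of a small rectangular building: four walls, each 2910 mm tall and 135 mm thick, enclosing a footprint 2910 mm (x) by 4510 mm (y) outside-to-outside, with no floor or roof. The front and back walls (the −y and +y sides) span the full width; the two side walls fit between them.

The house frame has a circular hole of radius 416 mm through its front wall, centred at (x = 1653, z = 1927).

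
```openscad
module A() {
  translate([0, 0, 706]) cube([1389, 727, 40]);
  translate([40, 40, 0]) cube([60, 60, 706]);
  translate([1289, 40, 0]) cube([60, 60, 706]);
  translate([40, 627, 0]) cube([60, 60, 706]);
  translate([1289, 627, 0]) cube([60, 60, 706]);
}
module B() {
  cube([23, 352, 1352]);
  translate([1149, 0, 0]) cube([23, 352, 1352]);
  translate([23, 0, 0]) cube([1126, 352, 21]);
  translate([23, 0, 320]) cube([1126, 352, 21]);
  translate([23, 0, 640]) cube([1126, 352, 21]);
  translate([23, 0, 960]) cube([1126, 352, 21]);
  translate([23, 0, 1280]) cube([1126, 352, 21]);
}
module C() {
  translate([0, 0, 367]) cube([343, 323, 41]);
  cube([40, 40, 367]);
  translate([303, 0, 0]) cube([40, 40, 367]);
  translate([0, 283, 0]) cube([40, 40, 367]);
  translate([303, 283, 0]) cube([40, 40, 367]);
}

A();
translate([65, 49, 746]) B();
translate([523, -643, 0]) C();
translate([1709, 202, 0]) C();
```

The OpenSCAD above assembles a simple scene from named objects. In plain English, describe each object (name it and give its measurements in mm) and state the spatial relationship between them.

A is a table with a 1389×727 mm rectangular top, 40 mm thick, top surface at z = 746 mm, supported by four 60×60 mm square legs, each inset 40 mm from the nearest pair of top edges, running from the floor.

B is an open bookshelf. Two side panels, each 23 mm thick, 352 mm deep and 1352 mm tall, stand 1172 mm apart (outside-to-outside). Between them sit 5 shelves, each 21 mm thick and 352 mm deep, spanning the full gap between the sides. The bottom shelf rests on the floor (its underside at z = 0) and the clear gap between one shelf's top and the next shelf's underside is 299 mm.

C is a simple wooden stool: a rectangular seat 343 mm (x) by 323 mm (y), 41 mm thick, top face at z = 408 mm, on four square legs, each 40×40 mm in cross-section. The legs rest on z = 0, each flush with a corner of the seat.

The bookshelf is on top of the table. Two stools sit around the table at the −y, +x sides.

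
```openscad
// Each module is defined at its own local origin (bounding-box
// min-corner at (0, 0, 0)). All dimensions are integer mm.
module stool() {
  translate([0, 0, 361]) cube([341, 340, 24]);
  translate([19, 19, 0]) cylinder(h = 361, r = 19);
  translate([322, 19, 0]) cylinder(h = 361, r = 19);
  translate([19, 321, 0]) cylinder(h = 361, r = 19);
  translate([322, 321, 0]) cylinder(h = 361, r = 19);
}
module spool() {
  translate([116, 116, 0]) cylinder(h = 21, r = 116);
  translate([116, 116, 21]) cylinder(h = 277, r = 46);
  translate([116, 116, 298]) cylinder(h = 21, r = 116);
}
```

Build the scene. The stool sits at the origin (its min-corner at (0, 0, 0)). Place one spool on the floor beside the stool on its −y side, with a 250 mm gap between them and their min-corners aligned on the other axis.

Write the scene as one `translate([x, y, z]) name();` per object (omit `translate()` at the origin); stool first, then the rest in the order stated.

stool();
translate([0, -482, 0]) spool();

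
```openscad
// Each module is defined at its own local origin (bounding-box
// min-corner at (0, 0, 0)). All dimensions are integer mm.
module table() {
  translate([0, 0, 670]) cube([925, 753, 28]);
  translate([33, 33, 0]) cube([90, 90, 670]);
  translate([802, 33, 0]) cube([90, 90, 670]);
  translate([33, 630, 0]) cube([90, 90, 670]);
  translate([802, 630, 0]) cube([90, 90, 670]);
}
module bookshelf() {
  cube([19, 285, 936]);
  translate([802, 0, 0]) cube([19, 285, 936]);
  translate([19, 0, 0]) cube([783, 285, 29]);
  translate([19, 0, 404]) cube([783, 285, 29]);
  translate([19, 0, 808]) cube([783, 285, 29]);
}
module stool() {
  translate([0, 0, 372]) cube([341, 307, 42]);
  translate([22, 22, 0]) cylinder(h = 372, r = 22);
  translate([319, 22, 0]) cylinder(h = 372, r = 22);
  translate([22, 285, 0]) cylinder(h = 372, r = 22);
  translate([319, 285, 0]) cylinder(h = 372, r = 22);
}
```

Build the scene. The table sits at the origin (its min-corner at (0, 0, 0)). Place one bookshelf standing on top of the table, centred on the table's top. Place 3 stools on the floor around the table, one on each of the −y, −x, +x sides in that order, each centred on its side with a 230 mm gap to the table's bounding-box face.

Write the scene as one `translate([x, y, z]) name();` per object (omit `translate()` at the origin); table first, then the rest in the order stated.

table();
translate([52, 234, 698]) bookshelf();
translate([292, -537, 0]) stool();
translate([-571, 223, 0]) stool();
translate([1155, 223, 0]) stool();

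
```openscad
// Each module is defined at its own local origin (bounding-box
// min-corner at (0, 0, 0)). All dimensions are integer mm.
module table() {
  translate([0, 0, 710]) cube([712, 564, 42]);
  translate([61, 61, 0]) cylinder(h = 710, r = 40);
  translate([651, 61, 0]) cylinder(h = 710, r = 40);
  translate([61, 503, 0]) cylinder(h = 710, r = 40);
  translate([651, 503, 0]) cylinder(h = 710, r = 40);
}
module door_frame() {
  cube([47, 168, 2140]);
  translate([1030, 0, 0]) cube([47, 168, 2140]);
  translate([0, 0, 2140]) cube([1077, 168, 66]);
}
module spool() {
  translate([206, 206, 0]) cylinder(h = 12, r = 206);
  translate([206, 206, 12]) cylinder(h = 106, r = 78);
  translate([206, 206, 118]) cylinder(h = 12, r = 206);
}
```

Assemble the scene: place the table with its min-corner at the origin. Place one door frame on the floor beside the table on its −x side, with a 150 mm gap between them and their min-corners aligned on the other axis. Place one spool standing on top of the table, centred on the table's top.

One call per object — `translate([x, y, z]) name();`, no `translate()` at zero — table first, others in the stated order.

table();
translate([-1227, 0, 0]) door_frame();
translate([150, 76, 752]) spool();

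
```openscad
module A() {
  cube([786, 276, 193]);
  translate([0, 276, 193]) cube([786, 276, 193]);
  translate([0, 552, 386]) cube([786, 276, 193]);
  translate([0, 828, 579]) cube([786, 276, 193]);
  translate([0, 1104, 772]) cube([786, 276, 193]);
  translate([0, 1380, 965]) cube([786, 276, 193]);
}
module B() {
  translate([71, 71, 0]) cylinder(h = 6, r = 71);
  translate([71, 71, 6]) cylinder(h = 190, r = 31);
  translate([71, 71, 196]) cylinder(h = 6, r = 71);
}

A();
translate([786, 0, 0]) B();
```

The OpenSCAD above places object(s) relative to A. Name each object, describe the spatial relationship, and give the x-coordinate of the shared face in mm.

A is a staircase. B is a spool. The spool is against the staircase's +x side, with their −y faces flush. The x-coordinate of the shared face is 786 mm.

The staircase's +x face and the spool's −x face are both at x = 786 mm.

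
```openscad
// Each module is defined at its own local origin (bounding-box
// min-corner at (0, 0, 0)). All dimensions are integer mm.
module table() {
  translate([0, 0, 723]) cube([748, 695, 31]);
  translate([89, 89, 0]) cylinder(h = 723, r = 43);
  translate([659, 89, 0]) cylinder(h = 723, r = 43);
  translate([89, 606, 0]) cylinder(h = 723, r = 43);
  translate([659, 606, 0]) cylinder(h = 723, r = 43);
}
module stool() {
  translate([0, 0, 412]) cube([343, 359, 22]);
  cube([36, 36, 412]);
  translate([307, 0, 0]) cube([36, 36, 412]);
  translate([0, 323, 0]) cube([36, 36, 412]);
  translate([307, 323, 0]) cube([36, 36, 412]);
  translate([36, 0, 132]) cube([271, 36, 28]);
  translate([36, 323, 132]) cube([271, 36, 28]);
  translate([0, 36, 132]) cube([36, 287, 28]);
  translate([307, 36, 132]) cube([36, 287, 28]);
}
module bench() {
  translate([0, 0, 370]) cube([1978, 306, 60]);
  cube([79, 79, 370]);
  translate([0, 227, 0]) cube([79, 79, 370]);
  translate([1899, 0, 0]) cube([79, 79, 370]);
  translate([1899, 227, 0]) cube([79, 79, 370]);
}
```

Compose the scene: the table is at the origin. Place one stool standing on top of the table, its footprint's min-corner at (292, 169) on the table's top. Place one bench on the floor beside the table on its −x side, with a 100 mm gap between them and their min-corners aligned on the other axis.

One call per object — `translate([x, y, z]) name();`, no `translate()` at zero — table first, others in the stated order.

table();
translate([292, 169, 754]) stool();
translate([-2078, 0, 0]) bench();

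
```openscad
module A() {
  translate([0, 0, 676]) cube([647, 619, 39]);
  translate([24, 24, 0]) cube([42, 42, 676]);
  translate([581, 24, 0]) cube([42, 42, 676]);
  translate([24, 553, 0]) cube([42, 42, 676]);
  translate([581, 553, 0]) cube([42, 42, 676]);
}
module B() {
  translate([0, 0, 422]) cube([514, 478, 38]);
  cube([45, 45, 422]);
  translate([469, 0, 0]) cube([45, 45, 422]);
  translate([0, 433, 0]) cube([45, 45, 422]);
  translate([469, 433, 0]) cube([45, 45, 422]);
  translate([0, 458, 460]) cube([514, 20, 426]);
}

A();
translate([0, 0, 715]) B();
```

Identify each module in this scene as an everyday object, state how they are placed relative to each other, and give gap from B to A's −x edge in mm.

A is a table. B is a chair. The chair is on top of the table. The gap from the chair to the table's −x edge is 0 mm.

The chair's min-x is at 0; the table's min-x is 0; gap = 0 mm.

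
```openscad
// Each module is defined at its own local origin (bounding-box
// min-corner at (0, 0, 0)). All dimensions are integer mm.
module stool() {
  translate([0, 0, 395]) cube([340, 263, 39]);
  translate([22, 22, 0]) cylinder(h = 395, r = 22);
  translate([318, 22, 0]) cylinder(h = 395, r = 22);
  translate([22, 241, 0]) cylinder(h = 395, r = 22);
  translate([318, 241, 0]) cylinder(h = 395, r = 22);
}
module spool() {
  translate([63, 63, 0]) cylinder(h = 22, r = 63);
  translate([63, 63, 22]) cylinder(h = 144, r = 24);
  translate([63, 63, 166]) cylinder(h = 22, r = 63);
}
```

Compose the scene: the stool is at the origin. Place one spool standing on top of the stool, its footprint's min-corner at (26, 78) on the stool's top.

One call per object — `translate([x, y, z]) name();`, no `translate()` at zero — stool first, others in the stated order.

stool();
translate([26, 78, 434]) spool();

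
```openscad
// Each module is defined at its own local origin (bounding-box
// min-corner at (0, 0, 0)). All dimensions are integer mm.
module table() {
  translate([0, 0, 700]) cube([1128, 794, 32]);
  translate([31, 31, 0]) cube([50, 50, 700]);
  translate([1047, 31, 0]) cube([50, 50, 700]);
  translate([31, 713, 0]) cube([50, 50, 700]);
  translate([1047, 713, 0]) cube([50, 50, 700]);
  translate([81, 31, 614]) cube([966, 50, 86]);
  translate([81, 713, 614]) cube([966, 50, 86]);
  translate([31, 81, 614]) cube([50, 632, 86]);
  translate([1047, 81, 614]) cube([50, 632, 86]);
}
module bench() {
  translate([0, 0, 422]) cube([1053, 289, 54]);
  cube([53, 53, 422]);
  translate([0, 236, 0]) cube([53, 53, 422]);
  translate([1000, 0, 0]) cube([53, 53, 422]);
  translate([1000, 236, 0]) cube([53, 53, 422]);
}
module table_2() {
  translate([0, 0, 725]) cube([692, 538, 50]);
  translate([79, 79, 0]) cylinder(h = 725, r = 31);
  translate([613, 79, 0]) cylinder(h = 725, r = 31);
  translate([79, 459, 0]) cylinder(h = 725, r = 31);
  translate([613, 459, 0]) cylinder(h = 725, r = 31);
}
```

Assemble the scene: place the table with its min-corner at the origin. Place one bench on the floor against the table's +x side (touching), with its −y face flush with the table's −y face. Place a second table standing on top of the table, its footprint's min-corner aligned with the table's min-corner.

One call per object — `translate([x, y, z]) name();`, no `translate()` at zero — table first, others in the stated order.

table();
translate([1128, 0, 0]) bench();
translate([0, 0, 732]) table_2();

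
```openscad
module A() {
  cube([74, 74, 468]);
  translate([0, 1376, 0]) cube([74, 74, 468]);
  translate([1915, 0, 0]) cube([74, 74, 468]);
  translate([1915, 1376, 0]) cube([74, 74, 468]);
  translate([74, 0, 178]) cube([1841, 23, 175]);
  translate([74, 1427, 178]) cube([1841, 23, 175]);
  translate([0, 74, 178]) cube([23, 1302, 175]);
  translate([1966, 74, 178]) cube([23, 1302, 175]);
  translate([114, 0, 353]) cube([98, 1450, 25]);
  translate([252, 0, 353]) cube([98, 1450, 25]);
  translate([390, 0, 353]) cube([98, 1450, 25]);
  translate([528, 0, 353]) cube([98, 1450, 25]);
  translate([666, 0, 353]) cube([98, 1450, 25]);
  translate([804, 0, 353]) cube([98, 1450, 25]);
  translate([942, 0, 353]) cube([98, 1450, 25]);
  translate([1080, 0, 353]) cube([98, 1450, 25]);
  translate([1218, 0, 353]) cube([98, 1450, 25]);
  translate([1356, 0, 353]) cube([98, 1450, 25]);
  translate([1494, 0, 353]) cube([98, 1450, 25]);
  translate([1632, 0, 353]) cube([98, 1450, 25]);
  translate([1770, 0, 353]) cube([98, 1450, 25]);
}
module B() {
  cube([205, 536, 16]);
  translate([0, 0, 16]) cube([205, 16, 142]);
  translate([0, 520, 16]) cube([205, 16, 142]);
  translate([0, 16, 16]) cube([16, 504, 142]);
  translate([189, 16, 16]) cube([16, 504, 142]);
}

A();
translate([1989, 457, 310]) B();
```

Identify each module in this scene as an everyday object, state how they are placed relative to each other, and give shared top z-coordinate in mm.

A is a bed frame. B is an open box. The open box is beside the bed frame with their tops flush at z = 468. The shared top z-coordinate is 468 mm.

Both tops at z = 468 mm.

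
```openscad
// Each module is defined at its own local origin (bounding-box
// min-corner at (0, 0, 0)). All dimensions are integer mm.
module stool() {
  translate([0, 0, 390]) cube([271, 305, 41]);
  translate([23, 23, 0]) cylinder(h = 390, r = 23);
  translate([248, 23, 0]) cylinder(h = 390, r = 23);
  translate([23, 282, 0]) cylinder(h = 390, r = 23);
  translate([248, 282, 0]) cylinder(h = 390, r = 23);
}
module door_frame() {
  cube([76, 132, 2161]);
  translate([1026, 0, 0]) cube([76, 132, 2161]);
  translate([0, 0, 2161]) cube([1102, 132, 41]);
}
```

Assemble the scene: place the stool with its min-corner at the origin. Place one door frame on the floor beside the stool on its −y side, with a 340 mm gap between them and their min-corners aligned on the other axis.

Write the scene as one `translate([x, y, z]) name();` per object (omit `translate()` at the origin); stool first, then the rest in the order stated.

stool();
translate([0, -472, 0]) door_frame();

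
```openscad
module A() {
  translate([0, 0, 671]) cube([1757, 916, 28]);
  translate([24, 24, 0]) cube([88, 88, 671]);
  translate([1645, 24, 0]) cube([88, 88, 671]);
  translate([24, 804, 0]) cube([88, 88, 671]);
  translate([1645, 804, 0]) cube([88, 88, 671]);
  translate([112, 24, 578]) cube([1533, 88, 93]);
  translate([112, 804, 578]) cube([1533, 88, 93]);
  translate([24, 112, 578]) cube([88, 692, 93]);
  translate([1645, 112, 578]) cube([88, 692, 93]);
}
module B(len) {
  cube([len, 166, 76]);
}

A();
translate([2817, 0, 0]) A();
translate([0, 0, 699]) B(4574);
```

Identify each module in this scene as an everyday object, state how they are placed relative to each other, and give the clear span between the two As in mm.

Second table starts at x = 2817; first ends at x = 1757; clear span = 2817 − 1757 = 1060 mm.

A is a table. B is a beam. A beam spans the tops of two tables. The clear span between the two tables is 1060 mm.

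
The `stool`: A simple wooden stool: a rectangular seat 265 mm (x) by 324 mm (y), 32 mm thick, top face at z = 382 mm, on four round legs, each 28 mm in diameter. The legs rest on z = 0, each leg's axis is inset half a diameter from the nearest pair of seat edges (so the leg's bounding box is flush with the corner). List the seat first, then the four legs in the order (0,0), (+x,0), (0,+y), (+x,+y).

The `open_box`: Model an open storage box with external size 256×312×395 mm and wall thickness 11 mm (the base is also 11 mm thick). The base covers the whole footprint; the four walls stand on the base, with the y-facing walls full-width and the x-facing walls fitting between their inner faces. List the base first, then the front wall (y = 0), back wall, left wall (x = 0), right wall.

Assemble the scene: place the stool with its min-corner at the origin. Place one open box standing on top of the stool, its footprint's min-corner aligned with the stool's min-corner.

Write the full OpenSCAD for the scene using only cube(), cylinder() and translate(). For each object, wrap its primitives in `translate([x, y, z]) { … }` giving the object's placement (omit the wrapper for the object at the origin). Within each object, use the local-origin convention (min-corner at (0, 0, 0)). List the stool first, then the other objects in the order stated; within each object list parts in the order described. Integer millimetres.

translate([0, 0, 350]) cube([265, 324, 32]);
translate([14, 14, 0]) cylinder(h = 350, r = 14);
translate([251, 14, 0]) cylinder(h = 350, r = 14);
translate([14, 310, 0]) cylinder(h = 350, r = 14);
translate([251, 310, 0]) cylinder(h = 350, r = 14);
translate([0, 0, 382]) {
  cube([256, 312, 11]);
  translate([0, 0, 11]) cube([256, 11, 384]);
  translate([0, 301, 11]) cube([256, 11, 384]);
  translate([0, 11, 11]) cube([11, 290, 384]);
  translate([245, 11, 11]) cube([11, 290, 384]);
}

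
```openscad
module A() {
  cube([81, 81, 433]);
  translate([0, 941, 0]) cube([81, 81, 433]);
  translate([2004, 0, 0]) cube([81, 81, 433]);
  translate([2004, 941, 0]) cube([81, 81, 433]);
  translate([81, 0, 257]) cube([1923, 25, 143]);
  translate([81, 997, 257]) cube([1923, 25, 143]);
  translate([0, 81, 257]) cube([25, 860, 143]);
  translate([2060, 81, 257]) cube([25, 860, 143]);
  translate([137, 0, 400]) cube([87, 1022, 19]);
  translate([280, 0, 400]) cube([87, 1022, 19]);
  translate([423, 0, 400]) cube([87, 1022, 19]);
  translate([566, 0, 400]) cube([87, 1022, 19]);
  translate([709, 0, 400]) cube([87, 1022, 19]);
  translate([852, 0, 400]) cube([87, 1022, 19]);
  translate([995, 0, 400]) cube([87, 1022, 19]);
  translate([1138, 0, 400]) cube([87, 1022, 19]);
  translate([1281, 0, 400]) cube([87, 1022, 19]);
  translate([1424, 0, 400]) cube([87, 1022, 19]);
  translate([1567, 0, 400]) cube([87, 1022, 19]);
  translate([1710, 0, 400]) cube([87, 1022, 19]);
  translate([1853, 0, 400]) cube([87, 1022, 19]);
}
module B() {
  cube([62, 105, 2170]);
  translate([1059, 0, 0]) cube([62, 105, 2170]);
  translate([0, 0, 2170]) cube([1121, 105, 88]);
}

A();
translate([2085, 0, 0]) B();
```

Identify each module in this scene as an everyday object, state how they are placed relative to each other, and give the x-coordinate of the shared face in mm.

The bed frame's +x face and the door frame's −x face are both at x = 2085 mm.

A is a bed frame. B is a door frame. The door frame is against the bed frame's +x side, with their −y faces flush. The x-coordinate of the shared face is 2085 mm.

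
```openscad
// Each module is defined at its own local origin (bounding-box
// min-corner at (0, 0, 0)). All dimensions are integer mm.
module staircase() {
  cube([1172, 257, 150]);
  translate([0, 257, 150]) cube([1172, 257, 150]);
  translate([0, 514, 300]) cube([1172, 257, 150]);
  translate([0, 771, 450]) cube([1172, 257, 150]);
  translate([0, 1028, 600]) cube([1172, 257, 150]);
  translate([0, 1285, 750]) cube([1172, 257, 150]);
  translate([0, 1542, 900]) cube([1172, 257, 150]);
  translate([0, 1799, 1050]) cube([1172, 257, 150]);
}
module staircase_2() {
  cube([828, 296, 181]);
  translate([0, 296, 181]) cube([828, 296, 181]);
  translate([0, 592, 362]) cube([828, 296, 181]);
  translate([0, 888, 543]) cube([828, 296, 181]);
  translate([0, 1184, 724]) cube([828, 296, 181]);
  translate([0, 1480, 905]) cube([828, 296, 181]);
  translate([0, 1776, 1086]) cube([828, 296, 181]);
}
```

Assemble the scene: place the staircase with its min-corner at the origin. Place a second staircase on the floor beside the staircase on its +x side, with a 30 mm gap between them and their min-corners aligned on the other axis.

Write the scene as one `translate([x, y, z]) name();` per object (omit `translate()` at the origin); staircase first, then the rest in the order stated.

staircase();
translate([1202, 0, 0]) staircase_2();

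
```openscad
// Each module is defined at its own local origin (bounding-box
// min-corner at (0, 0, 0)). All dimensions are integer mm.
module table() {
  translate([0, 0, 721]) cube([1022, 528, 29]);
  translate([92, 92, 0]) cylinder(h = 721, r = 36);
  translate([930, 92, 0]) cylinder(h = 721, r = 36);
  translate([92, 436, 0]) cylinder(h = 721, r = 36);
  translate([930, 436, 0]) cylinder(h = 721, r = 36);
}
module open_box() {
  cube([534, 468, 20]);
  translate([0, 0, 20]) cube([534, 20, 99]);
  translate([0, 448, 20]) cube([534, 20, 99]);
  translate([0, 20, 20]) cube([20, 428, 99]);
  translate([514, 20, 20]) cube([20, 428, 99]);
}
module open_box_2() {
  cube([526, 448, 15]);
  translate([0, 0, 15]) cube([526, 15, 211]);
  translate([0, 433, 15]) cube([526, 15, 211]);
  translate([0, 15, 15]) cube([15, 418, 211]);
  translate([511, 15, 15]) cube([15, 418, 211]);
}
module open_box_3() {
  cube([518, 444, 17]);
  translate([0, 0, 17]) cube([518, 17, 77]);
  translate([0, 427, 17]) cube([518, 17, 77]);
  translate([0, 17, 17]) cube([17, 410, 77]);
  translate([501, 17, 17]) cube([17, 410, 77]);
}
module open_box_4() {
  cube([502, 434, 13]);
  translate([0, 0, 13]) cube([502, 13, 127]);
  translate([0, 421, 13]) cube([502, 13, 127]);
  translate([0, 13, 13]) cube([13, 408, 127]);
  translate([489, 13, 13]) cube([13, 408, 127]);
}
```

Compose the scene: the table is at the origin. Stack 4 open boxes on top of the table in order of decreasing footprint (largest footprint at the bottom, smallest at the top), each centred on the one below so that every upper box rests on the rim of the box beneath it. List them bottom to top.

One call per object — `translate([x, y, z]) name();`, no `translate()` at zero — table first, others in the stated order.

table();
translate([244, 30, 750]) open_box();
translate([248, 40, 869]) open_box_2();
translate([252, 42, 1095]) open_box_3();
translate([260, 47, 1189]) open_box_4();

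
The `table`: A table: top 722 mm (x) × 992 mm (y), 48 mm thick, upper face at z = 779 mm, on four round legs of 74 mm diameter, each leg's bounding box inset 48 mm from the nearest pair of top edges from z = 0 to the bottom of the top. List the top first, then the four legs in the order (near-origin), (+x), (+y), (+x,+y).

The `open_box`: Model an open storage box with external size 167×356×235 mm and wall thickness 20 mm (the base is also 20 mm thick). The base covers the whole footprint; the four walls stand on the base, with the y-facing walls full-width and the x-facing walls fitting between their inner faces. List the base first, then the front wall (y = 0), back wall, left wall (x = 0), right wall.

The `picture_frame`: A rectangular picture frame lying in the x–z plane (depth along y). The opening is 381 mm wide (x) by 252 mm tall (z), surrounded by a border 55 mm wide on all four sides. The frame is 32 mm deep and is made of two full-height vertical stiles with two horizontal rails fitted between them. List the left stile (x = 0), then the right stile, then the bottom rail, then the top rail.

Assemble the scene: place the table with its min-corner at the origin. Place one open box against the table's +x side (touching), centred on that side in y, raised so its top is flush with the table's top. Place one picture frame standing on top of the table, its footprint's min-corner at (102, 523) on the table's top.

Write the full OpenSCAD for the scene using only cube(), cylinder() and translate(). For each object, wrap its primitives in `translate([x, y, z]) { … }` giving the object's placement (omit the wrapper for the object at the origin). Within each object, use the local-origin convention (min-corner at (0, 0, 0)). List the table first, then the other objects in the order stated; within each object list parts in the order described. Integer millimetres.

translate([0, 0, 731]) cube([722, 992, 48]);
translate([85, 85, 0]) cylinder(h = 731, r = 37);
translate([637, 85, 0]) cylinder(h = 731, r = 37);
translate([85, 907, 0]) cylinder(h = 731, r = 37);
translate([637, 907, 0]) cylinder(h = 731, r = 37);
translate([722, 318, 544]) {
  cube([167, 356, 20]);
  translate([0, 0, 20]) cube([167, 20, 215]);
  translate([0, 336, 20]) cube([167, 20, 215]);
  translate([0, 20, 20]) cube([20, 316, 215]);
  translate([147, 20, 20]) cube([20, 316, 215]);
}
translate([102, 523, 779]) {
  cube([55, 32, 362]);
  translate([436, 0, 0]) cube([55, 32, 362]);
  translate([55, 0, 0]) cube([381, 32, 55]);
  translate([55, 0, 307]) cube([381, 32, 55]);
}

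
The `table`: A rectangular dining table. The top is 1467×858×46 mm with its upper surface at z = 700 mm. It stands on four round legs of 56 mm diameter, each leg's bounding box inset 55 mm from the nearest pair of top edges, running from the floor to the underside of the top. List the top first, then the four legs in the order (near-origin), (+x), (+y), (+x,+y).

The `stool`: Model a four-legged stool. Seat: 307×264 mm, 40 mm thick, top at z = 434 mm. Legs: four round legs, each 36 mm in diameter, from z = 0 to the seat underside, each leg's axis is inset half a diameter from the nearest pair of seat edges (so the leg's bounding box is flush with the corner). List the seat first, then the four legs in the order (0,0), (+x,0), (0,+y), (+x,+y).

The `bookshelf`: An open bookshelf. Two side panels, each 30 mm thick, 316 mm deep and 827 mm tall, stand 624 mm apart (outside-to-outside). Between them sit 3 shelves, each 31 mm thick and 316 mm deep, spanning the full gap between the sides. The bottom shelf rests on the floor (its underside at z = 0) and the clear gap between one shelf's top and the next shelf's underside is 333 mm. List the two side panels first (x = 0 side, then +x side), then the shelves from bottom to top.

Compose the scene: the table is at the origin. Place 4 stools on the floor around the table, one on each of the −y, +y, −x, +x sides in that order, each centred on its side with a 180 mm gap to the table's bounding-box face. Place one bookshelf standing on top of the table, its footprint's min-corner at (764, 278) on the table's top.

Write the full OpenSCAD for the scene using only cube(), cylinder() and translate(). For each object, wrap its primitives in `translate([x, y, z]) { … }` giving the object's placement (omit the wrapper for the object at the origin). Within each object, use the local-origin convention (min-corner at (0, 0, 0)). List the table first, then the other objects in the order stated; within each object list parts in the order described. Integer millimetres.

translate([0, 0, 654]) cube([1467, 858, 46]);
translate([83, 83, 0]) cylinder(h = 654, r = 28);
translate([1384, 83, 0]) cylinder(h = 654, r = 28);
translate([83, 775, 0]) cylinder(h = 654, r = 28);
translate([1384, 775, 0]) cylinder(h = 654, r = 28);
translate([580, -444, 0]) {
  translate([0, 0, 394]) cube([307, 264, 40]);
  translate([18, 18, 0]) cylinder(h = 394, r = 18);
  translate([289, 18, 0]) cylinder(h = 394, r = 18);
  translate([18, 246, 0]) cylinder(h = 394, r = 18);
  translate([289, 246, 0]) cylinder(h = 394, r = 18);
}
translate([580, 1038, 0]) {
  translate([0, 0, 394]) cube([307, 264, 40]);
  translate([18, 18, 0]) cylinder(h = 394, r = 18);
  translate([289, 18, 0]) cylinder(h = 394, r = 18);
  translate([18, 246, 0]) cylinder(h = 394, r = 18);
  translate([289, 246, 0]) cylinder(h = 394, r = 18);
}
translate([-487, 297, 0]) {
  translate([0, 0, 394]) cube([307, 264, 40]);
  translate([18, 18, 0]) cylinder(h = 394, r = 18);
  translate([289, 18, 0]) cylinder(h = 394, r = 18);
  translate([18, 246, 0]) cylinder(h = 394, r = 18);
  translate([289, 246, 0]) cylinder(h = 394, r = 18);
}
translate([1647, 297, 0]) {
  translate([0, 0, 394]) cube([307, 264, 40]);
  translate([18, 18, 0]) cylinder(h = 394, r = 18);
  translate([289, 18, 0]) cylinder(h = 394, r = 18);
  translate([18, 246, 0]) cylinder(h = 394, r = 18);
  translate([289, 246, 0]) cylinder(h = 394, r = 18);
}
translate([764, 278, 700]) {
  cube([30, 316, 827]);
  translate([594, 0, 0]) cube([30, 316, 827]);
  translate([30, 0, 0]) cube([564, 316, 31]);
  translate([30, 0, 364]) cube([564, 316, 31]);
  translate([30, 0, 728]) cube([564, 316, 31]);
}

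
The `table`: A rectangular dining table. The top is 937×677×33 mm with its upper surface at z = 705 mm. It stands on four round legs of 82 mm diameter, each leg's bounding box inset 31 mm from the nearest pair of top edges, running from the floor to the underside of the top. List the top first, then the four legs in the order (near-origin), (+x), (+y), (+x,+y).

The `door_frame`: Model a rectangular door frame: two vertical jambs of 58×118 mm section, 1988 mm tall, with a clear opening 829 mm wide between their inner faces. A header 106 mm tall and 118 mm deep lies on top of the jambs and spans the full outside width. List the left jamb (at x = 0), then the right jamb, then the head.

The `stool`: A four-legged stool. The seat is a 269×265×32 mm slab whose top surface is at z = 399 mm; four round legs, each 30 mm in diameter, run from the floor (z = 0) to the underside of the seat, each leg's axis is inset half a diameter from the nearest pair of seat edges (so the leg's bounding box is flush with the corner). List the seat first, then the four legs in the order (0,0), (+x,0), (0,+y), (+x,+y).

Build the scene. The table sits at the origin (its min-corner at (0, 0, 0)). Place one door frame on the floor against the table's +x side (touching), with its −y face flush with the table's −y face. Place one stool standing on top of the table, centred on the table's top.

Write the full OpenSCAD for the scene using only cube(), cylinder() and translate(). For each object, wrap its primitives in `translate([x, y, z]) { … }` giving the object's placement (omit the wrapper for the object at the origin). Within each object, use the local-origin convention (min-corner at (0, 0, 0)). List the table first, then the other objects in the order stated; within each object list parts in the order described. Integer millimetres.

translate([0, 0, 672]) cube([937, 677, 33]);
translate([72, 72, 0]) cylinder(h = 672, r = 41);
translate([865, 72, 0]) cylinder(h = 672, r = 41);
translate([72, 605, 0]) cylinder(h = 672, r = 41);
translate([865, 605, 0]) cylinder(h = 672, r = 41);
translate([937, 0, 0]) {
  cube([58, 118, 1988]);
  translate([887, 0, 0]) cube([58, 118, 1988]);
  translate([0, 0, 1988]) cube([945, 118, 106]);
}
translate([334, 206, 705]) {
  translate([0, 0, 367]) cube([269, 265, 32]);
  translate([15, 15, 0]) cylinder(h = 367, r = 15);
  translate([254, 15, 0]) cylinder(h = 367, r = 15);
  translate([15, 250, 0]) cylinder(h = 367, r = 15);
  translate([254, 250, 0]) cylinder(h = 367, r = 15);
}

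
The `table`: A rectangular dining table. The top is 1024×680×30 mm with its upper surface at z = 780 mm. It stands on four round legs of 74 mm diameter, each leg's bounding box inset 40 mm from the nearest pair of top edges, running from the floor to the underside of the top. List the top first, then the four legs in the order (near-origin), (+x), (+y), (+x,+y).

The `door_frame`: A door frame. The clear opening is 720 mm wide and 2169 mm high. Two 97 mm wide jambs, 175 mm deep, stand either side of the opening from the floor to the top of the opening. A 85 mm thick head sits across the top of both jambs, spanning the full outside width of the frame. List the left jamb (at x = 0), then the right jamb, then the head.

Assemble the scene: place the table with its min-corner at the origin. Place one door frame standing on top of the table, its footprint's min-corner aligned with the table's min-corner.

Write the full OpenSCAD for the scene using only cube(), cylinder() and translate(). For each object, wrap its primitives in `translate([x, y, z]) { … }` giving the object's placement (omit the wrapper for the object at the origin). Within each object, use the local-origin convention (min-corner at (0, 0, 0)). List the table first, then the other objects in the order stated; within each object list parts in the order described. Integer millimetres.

translate([0, 0, 750]) cube([1024, 680, 30]);
translate([77, 77, 0]) cylinder(h = 750, r = 37);
translate([947, 77, 0]) cylinder(h = 750, r = 37);
translate([77, 603, 0]) cylinder(h = 750, r = 37);
translate([947, 603, 0]) cylinder(h = 750, r = 37);
translate([0, 0, 780]) {
  cube([97, 175, 2169]);
  translate([817, 0, 0]) cube([97, 175, 2169]);
  translate([0, 0, 2169]) cube([914, 175, 85]);
}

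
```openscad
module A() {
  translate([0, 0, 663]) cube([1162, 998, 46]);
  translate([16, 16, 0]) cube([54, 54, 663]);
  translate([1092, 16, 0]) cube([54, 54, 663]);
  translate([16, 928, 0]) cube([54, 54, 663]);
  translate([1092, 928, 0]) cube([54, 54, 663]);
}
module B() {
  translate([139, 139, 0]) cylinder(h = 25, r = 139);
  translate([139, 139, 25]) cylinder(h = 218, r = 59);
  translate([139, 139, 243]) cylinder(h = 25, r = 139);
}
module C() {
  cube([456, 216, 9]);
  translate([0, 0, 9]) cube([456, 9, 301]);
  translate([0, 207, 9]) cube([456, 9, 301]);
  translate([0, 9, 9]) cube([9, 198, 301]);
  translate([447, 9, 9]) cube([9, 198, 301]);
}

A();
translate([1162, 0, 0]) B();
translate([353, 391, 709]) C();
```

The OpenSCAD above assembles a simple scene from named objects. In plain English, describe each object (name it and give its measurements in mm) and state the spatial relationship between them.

A is a rectangular dining table. The top is 1162×998×46 mm with its upper surface at z = 709 mm. It stands on four 54×54 mm square legs, each inset 16 mm from the nearest pair of top edges, running from the floor to the underside of the top.

B is a spool: two coaxial disc flanges of radius 139 mm and thickness 25 mm, joined by a core cylinder of radius 59 mm and height 218 mm. The lower flange rests on z = 0 and the three cylinders share a vertical axis.

C is an open-topped rectangular box: outside dimensions 456×216×310 mm, with a uniform wall and base thickness of 9 mm. The base is a full 456×216 slab on the floor; four walls sit on top of the base. The front and back walls (the −y and +y sides) span the full width; the two side walls fit between them.

The spool is against the table's +x side, with their −y faces flush. The open box is on top of the table, centred.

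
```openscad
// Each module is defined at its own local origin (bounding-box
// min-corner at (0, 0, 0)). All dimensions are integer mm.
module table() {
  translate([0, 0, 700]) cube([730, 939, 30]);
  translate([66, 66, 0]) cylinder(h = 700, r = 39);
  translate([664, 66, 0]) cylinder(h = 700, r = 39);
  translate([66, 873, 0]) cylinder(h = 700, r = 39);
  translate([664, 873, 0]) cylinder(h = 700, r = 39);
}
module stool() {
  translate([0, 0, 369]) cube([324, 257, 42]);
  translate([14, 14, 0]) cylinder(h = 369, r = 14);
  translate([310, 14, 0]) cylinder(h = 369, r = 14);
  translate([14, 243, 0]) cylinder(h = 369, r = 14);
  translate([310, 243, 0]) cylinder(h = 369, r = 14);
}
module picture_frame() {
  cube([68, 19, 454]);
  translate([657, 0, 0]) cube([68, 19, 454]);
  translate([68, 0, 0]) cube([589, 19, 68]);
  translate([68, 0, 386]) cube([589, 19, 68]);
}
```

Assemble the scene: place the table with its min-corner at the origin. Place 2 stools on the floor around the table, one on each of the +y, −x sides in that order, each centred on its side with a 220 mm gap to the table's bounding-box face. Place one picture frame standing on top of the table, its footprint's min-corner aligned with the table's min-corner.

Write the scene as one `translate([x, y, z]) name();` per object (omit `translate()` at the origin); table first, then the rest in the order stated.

table();
translate([203, 1159, 0]) stool();
translate([-544, 341, 0]) stool();
translate([0, 0, 730]) picture_frame();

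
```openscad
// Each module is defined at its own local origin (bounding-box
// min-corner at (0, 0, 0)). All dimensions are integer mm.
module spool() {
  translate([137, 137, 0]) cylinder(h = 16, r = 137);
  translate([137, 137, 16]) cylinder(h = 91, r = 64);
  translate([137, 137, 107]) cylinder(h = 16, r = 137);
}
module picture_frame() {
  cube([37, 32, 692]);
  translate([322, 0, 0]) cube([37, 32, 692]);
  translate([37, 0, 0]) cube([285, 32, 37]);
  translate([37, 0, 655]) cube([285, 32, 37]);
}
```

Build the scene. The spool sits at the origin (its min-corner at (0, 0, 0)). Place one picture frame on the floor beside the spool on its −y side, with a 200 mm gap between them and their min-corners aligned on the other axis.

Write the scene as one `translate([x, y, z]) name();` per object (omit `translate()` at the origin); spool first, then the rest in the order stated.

spool();
translate([0, -232, 0]) picture_frame();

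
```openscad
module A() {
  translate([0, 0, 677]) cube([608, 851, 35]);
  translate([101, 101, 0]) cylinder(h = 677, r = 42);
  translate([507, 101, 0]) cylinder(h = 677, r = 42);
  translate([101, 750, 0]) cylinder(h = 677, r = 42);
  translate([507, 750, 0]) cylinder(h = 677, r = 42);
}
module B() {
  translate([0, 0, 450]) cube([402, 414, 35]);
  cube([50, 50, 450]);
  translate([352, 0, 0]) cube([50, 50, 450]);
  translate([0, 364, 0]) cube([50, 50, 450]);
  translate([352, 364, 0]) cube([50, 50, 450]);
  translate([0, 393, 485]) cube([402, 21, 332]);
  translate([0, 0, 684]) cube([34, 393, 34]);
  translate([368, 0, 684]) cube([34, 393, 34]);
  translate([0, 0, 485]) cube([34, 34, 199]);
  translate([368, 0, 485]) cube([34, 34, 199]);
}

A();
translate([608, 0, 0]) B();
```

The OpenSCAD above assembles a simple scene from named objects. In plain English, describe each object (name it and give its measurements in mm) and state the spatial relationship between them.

A is a table with a 608×851 mm rectangular top, 35 mm thick, top surface at z = 712 mm, supported by four round legs of 84 mm diameter, each leg's bounding box inset 59 mm from the nearest pair of top edges, running from the floor.

B is a chair. The seat is a 402×414×35 mm slab with its top at z = 485 mm, on four 50×50 mm corner legs (flush with the seat edges, standing on z = 0). A flat backrest 21 mm thick, 332 mm tall, spans the full seat width and rises from the seat top along its +y edge, rear face flush with the rear of the seat. Two armrests of 34×34 mm section run along each side from the seat's front edge to the front of the backrest, top faces 233 mm above the seat top and outer faces flush with the seat's x-edges; a 34×34 mm post under the front of each armrest stands on the seat at the front corner.

The chair is against the table's +x side, with their −y faces flush.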